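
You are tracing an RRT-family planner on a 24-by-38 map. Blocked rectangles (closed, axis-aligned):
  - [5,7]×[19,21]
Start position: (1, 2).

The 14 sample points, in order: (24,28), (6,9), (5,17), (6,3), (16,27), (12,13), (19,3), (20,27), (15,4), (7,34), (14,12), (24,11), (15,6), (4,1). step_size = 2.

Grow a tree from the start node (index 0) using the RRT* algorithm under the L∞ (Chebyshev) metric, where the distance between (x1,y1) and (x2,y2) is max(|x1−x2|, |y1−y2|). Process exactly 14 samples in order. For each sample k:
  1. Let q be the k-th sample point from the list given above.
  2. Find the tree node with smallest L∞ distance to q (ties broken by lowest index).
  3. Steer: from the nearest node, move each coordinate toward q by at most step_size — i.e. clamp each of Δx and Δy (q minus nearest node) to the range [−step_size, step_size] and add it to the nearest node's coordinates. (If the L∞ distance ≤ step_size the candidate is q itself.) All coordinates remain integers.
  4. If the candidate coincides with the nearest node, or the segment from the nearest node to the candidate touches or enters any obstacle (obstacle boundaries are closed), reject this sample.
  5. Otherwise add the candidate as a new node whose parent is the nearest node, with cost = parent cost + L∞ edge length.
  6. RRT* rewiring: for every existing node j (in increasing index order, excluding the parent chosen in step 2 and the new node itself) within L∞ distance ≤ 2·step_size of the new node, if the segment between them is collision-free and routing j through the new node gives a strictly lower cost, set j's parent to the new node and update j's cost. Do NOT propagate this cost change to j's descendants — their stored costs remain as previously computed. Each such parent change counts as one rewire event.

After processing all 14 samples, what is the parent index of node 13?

Parent of node 13: 9

1. q=(24,28) nearest=0 d=26 new=(3,4) → add node 1 parent=0 cost=2
2. q=(6,9) nearest=1 d=5 new=(5,6) → add node 2 parent=1 cost=4
3. q=(5,17) nearest=2 d=11 new=(5,8) → add node 3 parent=2 cost=6
4. q=(6,3) nearest=1 d=3 new=(5,3) → add node 4 parent=1 cost=4
5. q=(16,27) nearest=3 d=19 new=(7,10) → add node 5 parent=3 cost=8
6. q=(12,13) nearest=5 d=5 new=(9,12) → add node 6 parent=5 cost=10
7. q=(19,3) nearest=6 d=10 new=(11,10) → add node 7 parent=6 cost=12
8. q=(20,27) nearest=6 d=15 new=(11,14) → add node 8 parent=6 cost=12
9. q=(15,4) nearest=7 d=6 new=(13,8) → add node 9 parent=7 cost=14
10. q=(7,34) nearest=8 d=20 new=(9,16) → add node 10 parent=8 cost=14
11. q=(14,12) nearest=7 d=3 new=(13,12) → add node 11 parent=7 cost=14
12. q=(24,11) nearest=9 d=11 new=(15,10) → add node 12 parent=9 cost=16
13. q=(15,6) nearest=9 d=2 new=(15,6) → add node 13 parent=9 cost=16
14. q=(4,1) nearest=4 d=2 new=(4,1) → add node 14 parent=4 cost=6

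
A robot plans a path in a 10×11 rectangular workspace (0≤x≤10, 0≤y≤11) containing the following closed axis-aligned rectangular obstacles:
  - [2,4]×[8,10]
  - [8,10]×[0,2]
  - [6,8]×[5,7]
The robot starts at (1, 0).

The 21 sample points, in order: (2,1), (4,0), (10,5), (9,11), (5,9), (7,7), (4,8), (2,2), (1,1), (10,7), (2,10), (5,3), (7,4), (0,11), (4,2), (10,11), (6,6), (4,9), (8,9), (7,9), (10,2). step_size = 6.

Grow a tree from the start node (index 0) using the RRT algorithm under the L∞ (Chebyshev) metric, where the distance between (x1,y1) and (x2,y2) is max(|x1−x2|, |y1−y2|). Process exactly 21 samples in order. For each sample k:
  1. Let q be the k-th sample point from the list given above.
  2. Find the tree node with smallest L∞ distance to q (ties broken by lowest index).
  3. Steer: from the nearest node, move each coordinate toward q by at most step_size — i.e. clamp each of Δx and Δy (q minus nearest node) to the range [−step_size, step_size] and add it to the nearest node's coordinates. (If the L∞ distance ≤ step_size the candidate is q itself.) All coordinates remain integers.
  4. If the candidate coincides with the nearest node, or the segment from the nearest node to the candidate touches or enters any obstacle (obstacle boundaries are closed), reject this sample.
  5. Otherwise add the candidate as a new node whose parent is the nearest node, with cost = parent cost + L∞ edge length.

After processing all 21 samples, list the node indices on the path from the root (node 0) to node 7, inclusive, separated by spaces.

Path: 0 7

1. q=(2,1) nearest=0 d=1 new=(2,1) → add node 1 parent=0 cost=1
2. q=(4,0) nearest=1 d=2 new=(4,0) → add node 2 parent=1 cost=3
3. q=(10,5) nearest=2 d=6 new=(10,5) → add node 3 parent=2 cost=9
4. q=(9,11) nearest=3 d=6 new=(9,11) → add node 4 parent=3 cost=15
5. q=(5,9) nearest=4 d=4 new=(5,9) → add node 5 parent=4 cost=19
6. q=(7,7) nearest=5 d=2 new=(7,7) → blocked by [6,8]×[5,7], reject
7. q=(4,8) nearest=5 d=1 new=(4,8) → blocked by [2,4]×[8,10], reject
8. q=(2,2) nearest=1 d=1 new=(2,2) → add node 6 parent=1 cost=2
9. q=(1,1) nearest=0 d=1 new=(1,1) → add node 7 parent=0 cost=1
10. q=(10,7) nearest=3 d=2 new=(10,7) → add node 8 parent=3 cost=11
11. q=(2,10) nearest=5 d=3 new=(2,10) → blocked by [2,4]×[8,10], reject
12. q=(5,3) nearest=1 d=3 new=(5,3) → add node 9 parent=1 cost=4
13. q=(7,4) nearest=9 d=2 new=(7,4) → add node 10 parent=9 cost=6
14. q=(0,11) nearest=5 d=5 new=(0,11) → blocked by [2,4]×[8,10], reject
15. q=(4,2) nearest=9 d=1 new=(4,2) → add node 11 parent=9 cost=5
16. q=(10,11) nearest=4 d=1 new=(10,11) → add node 12 parent=4 cost=16
17. q=(6,6) nearest=10 d=2 new=(6,6) → blocked by [6,8]×[5,7], reject
18. q=(4,9) nearest=5 d=1 new=(4,9) → blocked by [2,4]×[8,10], reject
19. q=(8,9) nearest=4 d=2 new=(8,9) → add node 13 parent=4 cost=17
20. q=(7,9) nearest=13 d=1 new=(7,9) → add node 14 parent=13 cost=18
21. q=(10,2) nearest=3 d=3 new=(10,2) → blocked by [8,10]×[0,2], reject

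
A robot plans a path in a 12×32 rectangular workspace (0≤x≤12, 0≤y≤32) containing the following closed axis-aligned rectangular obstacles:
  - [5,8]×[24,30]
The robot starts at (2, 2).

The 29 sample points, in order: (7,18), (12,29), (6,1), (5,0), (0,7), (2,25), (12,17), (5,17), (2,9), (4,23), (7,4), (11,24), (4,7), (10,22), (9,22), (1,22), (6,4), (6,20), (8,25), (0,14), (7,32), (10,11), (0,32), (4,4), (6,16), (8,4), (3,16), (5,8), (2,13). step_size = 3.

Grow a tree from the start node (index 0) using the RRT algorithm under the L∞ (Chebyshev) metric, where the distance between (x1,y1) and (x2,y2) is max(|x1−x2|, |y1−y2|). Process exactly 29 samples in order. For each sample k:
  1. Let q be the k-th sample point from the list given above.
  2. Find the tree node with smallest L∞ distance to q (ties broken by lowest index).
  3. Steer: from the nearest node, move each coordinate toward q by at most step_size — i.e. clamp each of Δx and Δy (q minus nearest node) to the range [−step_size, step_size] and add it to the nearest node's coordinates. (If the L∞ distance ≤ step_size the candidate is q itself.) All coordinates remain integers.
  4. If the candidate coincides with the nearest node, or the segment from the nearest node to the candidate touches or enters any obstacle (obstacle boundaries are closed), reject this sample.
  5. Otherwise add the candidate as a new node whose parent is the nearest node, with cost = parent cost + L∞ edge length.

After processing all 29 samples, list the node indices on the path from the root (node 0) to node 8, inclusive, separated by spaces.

Path: 0 1 2 6 7 8

1. q=(7,18) nearest=0 d=16 new=(5,5) → add node 1 parent=0 cost=3
2. q=(12,29) nearest=1 d=24 new=(8,8) → add node 2 parent=1 cost=6
3. q=(6,1) nearest=0 d=4 new=(5,1) → add node 3 parent=0 cost=3
4. q=(5,0) nearest=3 d=1 new=(5,0) → add node 4 parent=3 cost=4
5. q=(0,7) nearest=0 d=5 new=(0,5) → add node 5 parent=0 cost=3
6. q=(2,25) nearest=2 d=17 new=(5,11) → add node 6 parent=2 cost=9
7. q=(12,17) nearest=6 d=7 new=(8,14) → add node 7 parent=6 cost=12
8. q=(5,17) nearest=7 d=3 new=(5,17) → add node 8 parent=7 cost=15
9. q=(2,9) nearest=6 d=3 new=(2,9) → add node 9 parent=6 cost=12
10. q=(4,23) nearest=8 d=6 new=(4,20) → add node 10 parent=8 cost=18
11. q=(7,4) nearest=1 d=2 new=(7,4) → add node 11 parent=1 cost=5
12. q=(11,24) nearest=8 d=7 new=(8,20) → add node 12 parent=8 cost=18
13. q=(4,7) nearest=1 d=2 new=(4,7) → add node 13 parent=1 cost=5
14. q=(10,22) nearest=12 d=2 new=(10,22) → add node 14 parent=12 cost=20
15. q=(9,22) nearest=14 d=1 new=(9,22) → add node 15 parent=14 cost=21
16. q=(1,22) nearest=10 d=3 new=(1,22) → add node 16 parent=10 cost=21
17. q=(6,4) nearest=1 d=1 new=(6,4) → add node 17 parent=1 cost=4
18. q=(6,20) nearest=10 d=2 new=(6,20) → add node 18 parent=10 cost=20
19. q=(8,25) nearest=14 d=3 new=(8,25) → blocked by [5,8]×[24,30], reject
20. q=(0,14) nearest=6 d=5 new=(2,14) → add node 19 parent=6 cost=12
21. q=(7,32) nearest=14 d=10 new=(7,25) → blocked by [5,8]×[24,30], reject
22. q=(10,11) nearest=2 d=3 new=(10,11) → add node 20 parent=2 cost=9
23. q=(0,32) nearest=14 d=10 new=(7,25) → blocked by [5,8]×[24,30], reject
24. q=(4,4) nearest=1 d=1 new=(4,4) → add node 21 parent=1 cost=4
25. q=(6,16) nearest=8 d=1 new=(6,16) → add node 22 parent=8 cost=16
26. q=(8,4) nearest=11 d=1 new=(8,4) → add node 23 parent=11 cost=6
27. q=(3,16) nearest=8 d=2 new=(3,16) → add node 24 parent=8 cost=17
28. q=(5,8) nearest=13 d=1 new=(5,8) → add node 25 parent=13 cost=6
29. q=(2,13) nearest=19 d=1 new=(2,13) → add node 26 parent=19 cost=13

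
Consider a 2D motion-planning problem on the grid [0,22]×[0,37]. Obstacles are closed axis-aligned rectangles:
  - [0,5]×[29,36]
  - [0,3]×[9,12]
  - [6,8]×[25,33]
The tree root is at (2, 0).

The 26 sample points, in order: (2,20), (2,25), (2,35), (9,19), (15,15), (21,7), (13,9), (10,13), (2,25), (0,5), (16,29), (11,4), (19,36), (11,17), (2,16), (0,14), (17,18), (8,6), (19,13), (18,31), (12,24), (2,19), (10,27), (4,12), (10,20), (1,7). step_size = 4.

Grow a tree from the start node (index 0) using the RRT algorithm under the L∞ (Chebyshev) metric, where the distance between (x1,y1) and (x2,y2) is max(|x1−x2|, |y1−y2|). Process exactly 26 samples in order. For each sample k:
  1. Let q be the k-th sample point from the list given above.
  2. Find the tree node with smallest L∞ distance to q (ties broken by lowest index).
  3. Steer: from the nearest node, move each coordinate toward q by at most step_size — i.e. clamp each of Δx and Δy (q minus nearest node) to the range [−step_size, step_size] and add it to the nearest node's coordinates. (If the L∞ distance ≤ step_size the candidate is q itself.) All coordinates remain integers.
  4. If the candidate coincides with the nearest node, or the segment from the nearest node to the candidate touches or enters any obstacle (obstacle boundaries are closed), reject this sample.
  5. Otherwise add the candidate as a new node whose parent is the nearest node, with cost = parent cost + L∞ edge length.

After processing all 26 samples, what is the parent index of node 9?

1. q=(2,20) nearest=0 d=20 new=(2,4) → add node 1 parent=0 cost=4
2. q=(2,25) nearest=1 d=21 new=(2,8) → add node 2 parent=1 cost=8
3. q=(2,35) nearest=2 d=27 new=(2,12) → blocked by [0,3]×[9,12], reject
4. q=(9,19) nearest=2 d=11 new=(6,12) → blocked by [0,3]×[9,12], reject
5. q=(15,15) nearest=1 d=13 new=(6,8) → add node 3 parent=1 cost=8
6. q=(21,7) nearest=3 d=15 new=(10,7) → add node 4 parent=3 cost=12
7. q=(13,9) nearest=4 d=3 new=(13,9) → add node 5 parent=4 cost=15
8. q=(10,13) nearest=5 d=4 new=(10,13) → add node 6 parent=5 cost=19
9. q=(2,25) nearest=6 d=12 new=(6,17) → add node 7 parent=6 cost=23
10. q=(0,5) nearest=1 d=2 new=(0,5) → add node 8 parent=1 cost=6
11. q=(16,29) nearest=7 d=12 new=(10,21) → add node 9 parent=7 cost=27
12. q=(11,4) nearest=4 d=3 new=(11,4) → add node 10 parent=4 cost=15
13. q=(19,36) nearest=9 d=15 new=(14,25) → add node 11 parent=9 cost=31
14. q=(11,17) nearest=6 d=4 new=(11,17) → add node 12 parent=6 cost=23
15. q=(2,16) nearest=7 d=4 new=(2,16) → add node 13 parent=7 cost=27
16. q=(0,14) nearest=13 d=2 new=(0,14) → add node 14 parent=13 cost=29
17. q=(17,18) nearest=12 d=6 new=(15,18) → add node 15 parent=12 cost=27
18. q=(8,6) nearest=3 d=2 new=(8,6) → add node 16 parent=3 cost=10
19. q=(19,13) nearest=15 d=5 new=(19,14) → add node 17 parent=15 cost=31
20. q=(18,31) nearest=11 d=6 new=(18,29) → add node 18 parent=11 cost=35
21. q=(12,24) nearest=11 d=2 new=(12,24) → add node 19 parent=11 cost=33
22. q=(2,19) nearest=13 d=3 new=(2,19) → add node 20 parent=13 cost=30
23. q=(10,27) nearest=19 d=3 new=(10,27) → add node 21 parent=19 cost=36
24. q=(4,12) nearest=2 d=4 new=(4,12) → blocked by [0,3]×[9,12], reject
25. q=(10,20) nearest=9 d=1 new=(10,20) → add node 22 parent=9 cost=28
26. q=(1,7) nearest=2 d=1 new=(1,7) → add node 23 parent=2 cost=9

Parent of node 9: 7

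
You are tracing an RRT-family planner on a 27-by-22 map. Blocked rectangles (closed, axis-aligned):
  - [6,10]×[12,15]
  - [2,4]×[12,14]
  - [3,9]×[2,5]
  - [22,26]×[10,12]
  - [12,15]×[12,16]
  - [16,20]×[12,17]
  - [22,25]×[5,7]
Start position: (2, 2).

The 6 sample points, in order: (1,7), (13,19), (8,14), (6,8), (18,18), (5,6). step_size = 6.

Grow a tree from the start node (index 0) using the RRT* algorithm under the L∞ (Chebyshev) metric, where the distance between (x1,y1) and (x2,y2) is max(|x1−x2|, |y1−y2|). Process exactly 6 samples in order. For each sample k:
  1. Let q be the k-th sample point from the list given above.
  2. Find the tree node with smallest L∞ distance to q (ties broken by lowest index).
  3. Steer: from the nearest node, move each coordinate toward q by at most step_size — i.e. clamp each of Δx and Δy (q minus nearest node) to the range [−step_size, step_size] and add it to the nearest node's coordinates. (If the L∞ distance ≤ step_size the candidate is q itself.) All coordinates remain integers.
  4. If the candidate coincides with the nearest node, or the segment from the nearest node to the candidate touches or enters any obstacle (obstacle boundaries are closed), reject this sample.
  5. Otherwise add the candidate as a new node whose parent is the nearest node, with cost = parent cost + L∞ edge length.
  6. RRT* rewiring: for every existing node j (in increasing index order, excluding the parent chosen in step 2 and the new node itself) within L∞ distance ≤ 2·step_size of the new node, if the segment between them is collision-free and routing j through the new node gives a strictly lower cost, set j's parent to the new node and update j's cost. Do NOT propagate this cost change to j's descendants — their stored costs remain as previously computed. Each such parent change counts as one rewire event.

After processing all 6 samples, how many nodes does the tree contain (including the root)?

1. q=(1,7) nearest=0 d=5 new=(1,7) → add node 1 parent=0 cost=5
2. q=(13,19) nearest=1 d=12 new=(7,13) → blocked by [6,10]×[12,15], reject
3. q=(8,14) nearest=1 d=7 new=(7,13) → blocked by [6,10]×[12,15], reject
4. q=(6,8) nearest=1 d=5 new=(6,8) → add node 2 parent=1 cost=10
5. q=(18,18) nearest=2 d=12 new=(12,14) → blocked by [6,10]×[12,15], reject
6. q=(5,6) nearest=2 d=2 new=(5,6) → add node 3 parent=2 cost=12

Node count: 4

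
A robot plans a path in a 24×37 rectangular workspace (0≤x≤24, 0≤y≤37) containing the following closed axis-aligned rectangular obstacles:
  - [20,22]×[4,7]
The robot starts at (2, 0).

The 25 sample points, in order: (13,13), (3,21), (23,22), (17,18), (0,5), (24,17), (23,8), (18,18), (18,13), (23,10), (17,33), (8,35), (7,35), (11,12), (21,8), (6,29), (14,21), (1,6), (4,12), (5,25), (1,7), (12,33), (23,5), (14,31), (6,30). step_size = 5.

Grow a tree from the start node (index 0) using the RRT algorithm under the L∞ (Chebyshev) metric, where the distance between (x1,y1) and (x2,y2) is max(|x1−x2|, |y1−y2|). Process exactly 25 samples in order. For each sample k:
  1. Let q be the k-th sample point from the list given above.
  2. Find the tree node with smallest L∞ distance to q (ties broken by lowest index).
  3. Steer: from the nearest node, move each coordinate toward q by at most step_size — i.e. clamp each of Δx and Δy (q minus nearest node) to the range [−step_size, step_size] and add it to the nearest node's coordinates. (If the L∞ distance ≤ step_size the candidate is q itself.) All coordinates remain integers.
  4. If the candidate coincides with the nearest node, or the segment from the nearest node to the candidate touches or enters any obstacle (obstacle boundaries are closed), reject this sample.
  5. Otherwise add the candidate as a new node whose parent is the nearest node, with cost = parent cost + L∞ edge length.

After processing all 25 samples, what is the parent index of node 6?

1. q=(13,13) nearest=0 d=13 new=(7,5) → add node 1 parent=0 cost=5
2. q=(3,21) nearest=1 d=16 new=(3,10) → add node 2 parent=1 cost=10
3. q=(23,22) nearest=1 d=17 new=(12,10) → add node 3 parent=1 cost=10
4. q=(17,18) nearest=3 d=8 new=(17,15) → add node 4 parent=3 cost=15
5. q=(0,5) nearest=0 d=5 new=(0,5) → add node 5 parent=0 cost=5
6. q=(24,17) nearest=4 d=7 new=(22,17) → add node 6 parent=4 cost=20
7. q=(23,8) nearest=4 d=7 new=(22,10) → add node 7 parent=4 cost=20
8. q=(18,18) nearest=4 d=3 new=(18,18) → add node 8 parent=4 cost=18
9. q=(18,13) nearest=4 d=2 new=(18,13) → add node 9 parent=4 cost=17
10. q=(23,10) nearest=7 d=1 new=(23,10) → add node 10 parent=7 cost=21
11. q=(17,33) nearest=8 d=15 new=(17,23) → add node 11 parent=8 cost=23
12. q=(8,35) nearest=11 d=12 new=(12,28) → add node 12 parent=11 cost=28
13. q=(7,35) nearest=12 d=7 new=(7,33) → add node 13 parent=12 cost=33
14. q=(11,12) nearest=3 d=2 new=(11,12) → add node 14 parent=3 cost=12
15. q=(21,8) nearest=7 d=2 new=(21,8) → add node 15 parent=7 cost=22
16. q=(6,29) nearest=13 d=4 new=(6,29) → add node 16 parent=13 cost=37
17. q=(14,21) nearest=11 d=3 new=(14,21) → add node 17 parent=11 cost=26
18. q=(1,6) nearest=5 d=1 new=(1,6) → add node 18 parent=5 cost=6
19. q=(4,12) nearest=2 d=2 new=(4,12) → add node 19 parent=2 cost=12
20. q=(5,25) nearest=16 d=4 new=(5,25) → add node 20 parent=16 cost=41
21. q=(1,7) nearest=18 d=1 new=(1,7) → add node 21 parent=18 cost=7
22. q=(12,33) nearest=12 d=5 new=(12,33) → add node 22 parent=12 cost=33
23. q=(23,5) nearest=15 d=3 new=(23,5) → blocked by [20,22]×[4,7], reject
24. q=(14,31) nearest=22 d=2 new=(14,31) → add node 23 parent=22 cost=35
25. q=(6,30) nearest=16 d=1 new=(6,30) → add node 24 parent=16 cost=38

Parent of node 6: 4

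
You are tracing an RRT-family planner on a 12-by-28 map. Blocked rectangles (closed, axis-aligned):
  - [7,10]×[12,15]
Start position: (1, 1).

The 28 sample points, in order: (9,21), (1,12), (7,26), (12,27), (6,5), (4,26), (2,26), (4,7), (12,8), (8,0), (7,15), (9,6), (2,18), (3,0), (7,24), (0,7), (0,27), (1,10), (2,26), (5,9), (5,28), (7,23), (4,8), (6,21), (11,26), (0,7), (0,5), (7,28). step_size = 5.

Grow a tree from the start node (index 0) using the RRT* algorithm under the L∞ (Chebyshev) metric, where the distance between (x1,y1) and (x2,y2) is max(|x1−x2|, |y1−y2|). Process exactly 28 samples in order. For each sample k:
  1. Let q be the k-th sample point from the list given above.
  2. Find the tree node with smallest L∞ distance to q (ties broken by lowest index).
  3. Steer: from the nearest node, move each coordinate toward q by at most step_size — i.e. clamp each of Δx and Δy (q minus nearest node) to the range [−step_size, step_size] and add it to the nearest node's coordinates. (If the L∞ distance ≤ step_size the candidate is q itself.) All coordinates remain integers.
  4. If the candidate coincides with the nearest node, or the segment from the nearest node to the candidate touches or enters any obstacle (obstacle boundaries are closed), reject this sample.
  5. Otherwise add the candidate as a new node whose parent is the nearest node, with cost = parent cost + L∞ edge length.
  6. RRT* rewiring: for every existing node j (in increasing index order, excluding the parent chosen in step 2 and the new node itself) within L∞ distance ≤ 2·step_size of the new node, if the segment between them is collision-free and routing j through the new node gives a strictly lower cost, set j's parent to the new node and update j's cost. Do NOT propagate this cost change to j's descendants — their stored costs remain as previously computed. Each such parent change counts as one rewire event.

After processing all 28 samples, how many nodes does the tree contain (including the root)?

1. q=(9,21) nearest=0 d=20 new=(6,6) → add node 1 parent=0 cost=5
2. q=(1,12) nearest=1 d=6 new=(1,11) → add node 2 parent=1 cost=10
3. q=(7,26) nearest=2 d=15 new=(6,16) → add node 3 parent=2 cost=15
4. q=(12,27) nearest=3 d=11 new=(11,21) → add node 4 parent=3 cost=20
5. q=(6,5) nearest=1 d=1 new=(6,5) → add node 5 parent=1 cost=6
6. q=(4,26) nearest=4 d=7 new=(6,26) → add node 6 parent=4 cost=25
7. q=(2,26) nearest=6 d=4 new=(2,26) → add node 7 parent=6 cost=29
8. q=(4,7) nearest=1 d=2 new=(4,7) → add node 8 parent=1 cost=7
9. q=(12,8) nearest=1 d=6 new=(11,8) → add node 9 parent=1 cost=10
10. q=(8,0) nearest=5 d=5 new=(8,0) → add node 10 parent=5 cost=11
11. q=(7,15) nearest=3 d=1 new=(7,15) → blocked by [7,10]×[12,15], reject
12. q=(9,6) nearest=9 d=2 new=(9,6) → add node 11 parent=9 cost=12
13. q=(2,18) nearest=3 d=4 new=(2,18) → add node 12 parent=3 cost=19; rewire 7→12 (27<29)
14. q=(3,0) nearest=0 d=2 new=(3,0) → add node 13 parent=0 cost=2; rewire 10→13 (7<11); rewire 11→13 (8<12)
15. q=(7,24) nearest=6 d=2 new=(7,24) → add node 14 parent=6 cost=27
16. q=(0,7) nearest=2 d=4 new=(0,7) → add node 15 parent=2 cost=14
17. q=(0,27) nearest=7 d=2 new=(0,27) → add node 16 parent=7 cost=29
18. q=(1,10) nearest=2 d=1 new=(1,10) → add node 17 parent=2 cost=11
19. q=(2,26) nearest=7 d=0 → coincident, reject
20. q=(5,9) nearest=8 d=2 new=(5,9) → add node 18 parent=8 cost=9; rewire 12→18 (18<19)
21. q=(5,28) nearest=6 d=2 new=(5,28) → add node 19 parent=6 cost=27
22. q=(7,23) nearest=14 d=1 new=(7,23) → add node 20 parent=14 cost=28
23. q=(4,8) nearest=8 d=1 new=(4,8) → add node 21 parent=8 cost=8; rewire 15→21 (12<14)
24. q=(6,21) nearest=20 d=2 new=(6,21) → add node 22 parent=20 cost=30
25. q=(11,26) nearest=14 d=4 new=(11,26) → add node 23 parent=14 cost=31
26. q=(0,7) nearest=15 d=0 → coincident, reject
27. q=(0,5) nearest=15 d=2 new=(0,5) → add node 24 parent=15 cost=14
28. q=(7,28) nearest=6 d=2 new=(7,28) → add node 25 parent=6 cost=27

Node count: 26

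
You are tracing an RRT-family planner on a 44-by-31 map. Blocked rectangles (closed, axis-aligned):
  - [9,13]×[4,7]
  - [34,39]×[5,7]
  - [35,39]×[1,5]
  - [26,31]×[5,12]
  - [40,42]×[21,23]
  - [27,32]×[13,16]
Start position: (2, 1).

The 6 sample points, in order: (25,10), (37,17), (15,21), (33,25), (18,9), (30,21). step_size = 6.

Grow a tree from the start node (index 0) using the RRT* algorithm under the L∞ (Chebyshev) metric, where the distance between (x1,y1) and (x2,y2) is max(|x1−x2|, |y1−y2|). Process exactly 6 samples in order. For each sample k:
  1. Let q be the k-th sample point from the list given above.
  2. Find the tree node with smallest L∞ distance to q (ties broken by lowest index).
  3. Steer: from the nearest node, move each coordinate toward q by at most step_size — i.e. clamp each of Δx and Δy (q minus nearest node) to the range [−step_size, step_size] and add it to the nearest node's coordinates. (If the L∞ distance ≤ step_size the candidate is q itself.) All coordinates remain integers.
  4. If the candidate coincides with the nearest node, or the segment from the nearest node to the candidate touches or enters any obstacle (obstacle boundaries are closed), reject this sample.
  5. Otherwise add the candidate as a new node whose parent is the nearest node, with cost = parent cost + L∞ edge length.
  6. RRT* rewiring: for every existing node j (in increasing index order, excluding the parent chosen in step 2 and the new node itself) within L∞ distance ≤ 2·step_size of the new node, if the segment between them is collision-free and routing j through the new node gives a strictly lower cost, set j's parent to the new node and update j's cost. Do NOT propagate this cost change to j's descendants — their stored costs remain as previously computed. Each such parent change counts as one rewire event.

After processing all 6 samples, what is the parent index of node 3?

Parent of node 3: 2

1. q=(25,10) nearest=0 d=23 new=(8,7) → add node 1 parent=0 cost=6
2. q=(37,17) nearest=1 d=29 new=(14,13) → add node 2 parent=1 cost=12
3. q=(15,21) nearest=2 d=8 new=(15,19) → add node 3 parent=2 cost=18
4. q=(33,25) nearest=3 d=18 new=(21,25) → add node 4 parent=3 cost=24
5. q=(18,9) nearest=2 d=4 new=(18,9) → add node 5 parent=2 cost=16
6. q=(30,21) nearest=4 d=9 new=(27,21) → add node 6 parent=4 cost=30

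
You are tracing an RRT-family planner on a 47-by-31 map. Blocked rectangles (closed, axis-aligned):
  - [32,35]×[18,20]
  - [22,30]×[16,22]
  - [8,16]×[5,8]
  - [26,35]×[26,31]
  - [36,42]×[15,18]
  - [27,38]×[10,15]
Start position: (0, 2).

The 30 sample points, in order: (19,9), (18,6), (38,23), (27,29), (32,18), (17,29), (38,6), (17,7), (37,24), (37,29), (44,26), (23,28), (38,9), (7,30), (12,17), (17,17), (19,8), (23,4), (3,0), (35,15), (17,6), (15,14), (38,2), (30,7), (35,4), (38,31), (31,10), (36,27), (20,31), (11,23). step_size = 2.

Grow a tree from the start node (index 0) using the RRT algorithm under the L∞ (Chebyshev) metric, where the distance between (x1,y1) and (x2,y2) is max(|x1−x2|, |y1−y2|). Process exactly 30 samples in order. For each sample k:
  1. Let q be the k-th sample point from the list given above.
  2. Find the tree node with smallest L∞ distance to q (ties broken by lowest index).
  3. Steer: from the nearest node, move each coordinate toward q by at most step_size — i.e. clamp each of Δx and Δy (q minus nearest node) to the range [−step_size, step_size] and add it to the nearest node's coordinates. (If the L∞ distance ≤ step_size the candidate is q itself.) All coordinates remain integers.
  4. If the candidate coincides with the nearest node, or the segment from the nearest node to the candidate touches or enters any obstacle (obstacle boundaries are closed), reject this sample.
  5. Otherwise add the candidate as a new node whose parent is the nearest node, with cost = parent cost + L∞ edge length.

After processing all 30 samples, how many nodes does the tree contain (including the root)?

1. q=(19,9) nearest=0 d=19 new=(2,4) → add node 1 parent=0 cost=2
2. q=(18,6) nearest=1 d=16 new=(4,6) → add node 2 parent=1 cost=4
3. q=(38,23) nearest=2 d=34 new=(6,8) → add node 3 parent=2 cost=6
4. q=(27,29) nearest=3 d=21 new=(8,10) → add node 4 parent=3 cost=8
5. q=(32,18) nearest=4 d=24 new=(10,12) → add node 5 parent=4 cost=10
6. q=(17,29) nearest=5 d=17 new=(12,14) → add node 6 parent=5 cost=12
7. q=(38,6) nearest=6 d=26 new=(14,12) → add node 7 parent=6 cost=14
8. q=(17,7) nearest=7 d=5 new=(16,10) → add node 8 parent=7 cost=16
9. q=(37,24) nearest=8 d=21 new=(18,12) → add node 9 parent=8 cost=18
10. q=(37,29) nearest=9 d=19 new=(20,14) → add node 10 parent=9 cost=20
11. q=(44,26) nearest=10 d=24 new=(22,16) → blocked by [22,30]×[16,22], reject
12. q=(23,28) nearest=6 d=14 new=(14,16) → add node 11 parent=6 cost=14
13. q=(38,9) nearest=10 d=18 new=(22,12) → add node 12 parent=10 cost=22
14. q=(7,30) nearest=11 d=14 new=(12,18) → add node 13 parent=11 cost=16
15. q=(12,17) nearest=13 d=1 new=(12,17) → add node 14 parent=13 cost=17
16. q=(17,17) nearest=10 d=3 new=(18,16) → add node 15 parent=10 cost=22
17. q=(19,8) nearest=8 d=3 new=(18,8) → add node 16 parent=8 cost=18
18. q=(23,4) nearest=16 d=5 new=(20,6) → add node 17 parent=16 cost=20
19. q=(3,0) nearest=0 d=3 new=(2,0) → add node 18 parent=0 cost=2
20. q=(35,15) nearest=12 d=13 new=(24,14) → add node 19 parent=12 cost=24
21. q=(17,6) nearest=16 d=2 new=(17,6) → add node 20 parent=16 cost=20
22. q=(15,14) nearest=7 d=2 new=(15,14) → add node 21 parent=7 cost=16
23. q=(38,2) nearest=19 d=14 new=(26,12) → add node 22 parent=19 cost=26
24. q=(30,7) nearest=22 d=5 new=(28,10) → blocked by [27,38]×[10,15], reject
25. q=(35,4) nearest=22 d=9 new=(28,10) → blocked by [27,38]×[10,15], reject
26. q=(38,31) nearest=19 d=17 new=(26,16) → blocked by [22,30]×[16,22], reject
27. q=(31,10) nearest=22 d=5 new=(28,10) → blocked by [27,38]×[10,15], reject
28. q=(36,27) nearest=19 d=13 new=(26,16) → blocked by [22,30]×[16,22], reject
29. q=(20,31) nearest=13 d=13 new=(14,20) → add node 23 parent=13 cost=18
30. q=(11,23) nearest=23 d=3 new=(12,22) → add node 24 parent=23 cost=20

Node count: 25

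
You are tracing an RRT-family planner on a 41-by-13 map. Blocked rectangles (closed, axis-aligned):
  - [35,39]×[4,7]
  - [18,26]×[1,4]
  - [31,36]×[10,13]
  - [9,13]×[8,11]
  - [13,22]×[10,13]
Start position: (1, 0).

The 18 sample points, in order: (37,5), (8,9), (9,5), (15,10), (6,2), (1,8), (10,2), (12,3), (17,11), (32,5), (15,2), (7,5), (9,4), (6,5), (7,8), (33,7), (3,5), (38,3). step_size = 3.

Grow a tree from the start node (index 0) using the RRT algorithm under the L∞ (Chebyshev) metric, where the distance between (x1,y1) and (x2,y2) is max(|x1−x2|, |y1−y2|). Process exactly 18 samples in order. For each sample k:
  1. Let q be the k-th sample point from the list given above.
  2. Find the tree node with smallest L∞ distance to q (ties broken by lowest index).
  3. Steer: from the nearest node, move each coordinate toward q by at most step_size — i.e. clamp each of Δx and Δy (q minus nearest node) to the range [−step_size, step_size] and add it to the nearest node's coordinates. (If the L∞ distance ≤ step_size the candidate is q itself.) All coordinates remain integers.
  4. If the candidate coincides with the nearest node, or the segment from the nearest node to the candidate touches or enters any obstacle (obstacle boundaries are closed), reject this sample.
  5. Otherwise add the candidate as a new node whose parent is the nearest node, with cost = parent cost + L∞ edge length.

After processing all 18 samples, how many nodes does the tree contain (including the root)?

1. q=(37,5) nearest=0 d=36 new=(4,3) → add node 1 parent=0 cost=3
2. q=(8,9) nearest=1 d=6 new=(7,6) → add node 2 parent=1 cost=6
3. q=(9,5) nearest=2 d=2 new=(9,5) → add node 3 parent=2 cost=8
4. q=(15,10) nearest=3 d=6 new=(12,8) → blocked by [9,13]×[8,11], reject
5. q=(6,2) nearest=1 d=2 new=(6,2) → add node 4 parent=1 cost=5
6. q=(1,8) nearest=1 d=5 new=(1,6) → add node 5 parent=1 cost=6
7. q=(10,2) nearest=3 d=3 new=(10,2) → add node 6 parent=3 cost=11
8. q=(12,3) nearest=6 d=2 new=(12,3) → add node 7 parent=6 cost=13
9. q=(17,11) nearest=3 d=8 new=(12,8) → blocked by [9,13]×[8,11], reject
10. q=(32,5) nearest=7 d=20 new=(15,5) → add node 8 parent=7 cost=16
11. q=(15,2) nearest=7 d=3 new=(15,2) → add node 9 parent=7 cost=16
12. q=(7,5) nearest=2 d=1 new=(7,5) → add node 10 parent=2 cost=7
13. q=(9,4) nearest=3 d=1 new=(9,4) → add node 11 parent=3 cost=9
14. q=(6,5) nearest=2 d=1 new=(6,5) → add node 12 parent=2 cost=7
15. q=(7,8) nearest=2 d=2 new=(7,8) → add node 13 parent=2 cost=8
16. q=(33,7) nearest=8 d=18 new=(18,7) → add node 14 parent=8 cost=19
17. q=(3,5) nearest=1 d=2 new=(3,5) → add node 15 parent=1 cost=5
18. q=(38,3) nearest=14 d=20 new=(21,4) → blocked by [18,26]×[1,4], reject

Node count: 16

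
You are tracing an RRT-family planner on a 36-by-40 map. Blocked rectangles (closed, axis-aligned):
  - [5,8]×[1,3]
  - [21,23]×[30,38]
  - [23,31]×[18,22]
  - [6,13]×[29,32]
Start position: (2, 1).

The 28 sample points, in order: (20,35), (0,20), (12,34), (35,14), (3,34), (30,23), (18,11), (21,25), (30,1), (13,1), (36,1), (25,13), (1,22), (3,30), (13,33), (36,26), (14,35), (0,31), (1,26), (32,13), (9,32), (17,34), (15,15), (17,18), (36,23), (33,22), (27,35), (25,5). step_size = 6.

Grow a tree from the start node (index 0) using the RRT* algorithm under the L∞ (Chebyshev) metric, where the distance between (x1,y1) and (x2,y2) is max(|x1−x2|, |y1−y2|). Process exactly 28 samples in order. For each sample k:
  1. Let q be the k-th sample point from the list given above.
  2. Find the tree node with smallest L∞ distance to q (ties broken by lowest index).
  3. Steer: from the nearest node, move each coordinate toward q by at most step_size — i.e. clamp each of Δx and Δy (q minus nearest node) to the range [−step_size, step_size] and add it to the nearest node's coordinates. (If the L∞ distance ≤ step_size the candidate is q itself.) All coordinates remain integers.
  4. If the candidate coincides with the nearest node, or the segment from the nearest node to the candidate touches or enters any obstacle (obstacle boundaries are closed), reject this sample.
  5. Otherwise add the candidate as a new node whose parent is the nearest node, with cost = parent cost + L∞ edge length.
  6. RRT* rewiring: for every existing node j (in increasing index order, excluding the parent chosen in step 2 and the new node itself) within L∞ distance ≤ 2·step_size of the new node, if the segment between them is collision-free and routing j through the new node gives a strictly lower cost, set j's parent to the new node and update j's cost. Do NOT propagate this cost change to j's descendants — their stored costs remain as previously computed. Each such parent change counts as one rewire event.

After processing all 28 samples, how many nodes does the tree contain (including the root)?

1. q=(20,35) nearest=0 d=34 new=(8,7) → add node 1 parent=0 cost=6
2. q=(0,20) nearest=1 d=13 new=(2,13) → add node 2 parent=1 cost=12
3. q=(12,34) nearest=2 d=21 new=(8,19) → add node 3 parent=2 cost=18
4. q=(35,14) nearest=1 d=27 new=(14,13) → add node 4 parent=1 cost=12
5. q=(3,34) nearest=3 d=15 new=(3,25) → add node 5 parent=3 cost=24
6. q=(30,23) nearest=4 d=16 new=(20,19) → add node 6 parent=4 cost=18
7. q=(18,11) nearest=4 d=4 new=(18,11) → add node 7 parent=4 cost=16
8. q=(21,25) nearest=6 d=6 new=(21,25) → add node 8 parent=6 cost=24
9. q=(30,1) nearest=7 d=12 new=(24,5) → add node 9 parent=7 cost=22
10. q=(13,1) nearest=1 d=6 new=(13,1) → add node 10 parent=1 cost=12
11. q=(36,1) nearest=9 d=12 new=(30,1) → add node 11 parent=9 cost=28
12. q=(25,13) nearest=6 d=6 new=(25,13) → add node 12 parent=6 cost=24
13. q=(1,22) nearest=5 d=3 new=(1,22) → add node 13 parent=5 cost=27
14. q=(3,30) nearest=5 d=5 new=(3,30) → add node 14 parent=5 cost=29
15. q=(13,33) nearest=8 d=8 new=(15,31) → add node 15 parent=8 cost=30
16. q=(36,26) nearest=12 d=13 new=(31,19) → blocked by [23,31]×[18,22], reject
17. q=(14,35) nearest=15 d=4 new=(14,35) → add node 16 parent=15 cost=34
18. q=(0,31) nearest=14 d=3 new=(0,31) → add node 17 parent=14 cost=32
19. q=(1,26) nearest=5 d=2 new=(1,26) → add node 18 parent=5 cost=26; rewire 17→18 (31<32)
20. q=(32,13) nearest=12 d=7 new=(31,13) → add node 19 parent=12 cost=30
21. q=(9,32) nearest=16 d=5 new=(9,32) → blocked by [6,13]×[29,32], reject
22. q=(17,34) nearest=15 d=3 new=(17,34) → add node 20 parent=15 cost=33
23. q=(15,15) nearest=4 d=2 new=(15,15) → add node 21 parent=4 cost=14
24. q=(17,18) nearest=6 d=3 new=(17,18) → add node 22 parent=6 cost=21
25. q=(36,23) nearest=19 d=10 new=(36,19) → add node 23 parent=19 cost=36
26. q=(33,22) nearest=23 d=3 new=(33,22) → add node 24 parent=23 cost=39
27. q=(27,35) nearest=8 d=10 new=(27,31) → add node 25 parent=8 cost=30
28. q=(25,5) nearest=9 d=1 new=(25,5) → add node 26 parent=9 cost=23

Node count: 27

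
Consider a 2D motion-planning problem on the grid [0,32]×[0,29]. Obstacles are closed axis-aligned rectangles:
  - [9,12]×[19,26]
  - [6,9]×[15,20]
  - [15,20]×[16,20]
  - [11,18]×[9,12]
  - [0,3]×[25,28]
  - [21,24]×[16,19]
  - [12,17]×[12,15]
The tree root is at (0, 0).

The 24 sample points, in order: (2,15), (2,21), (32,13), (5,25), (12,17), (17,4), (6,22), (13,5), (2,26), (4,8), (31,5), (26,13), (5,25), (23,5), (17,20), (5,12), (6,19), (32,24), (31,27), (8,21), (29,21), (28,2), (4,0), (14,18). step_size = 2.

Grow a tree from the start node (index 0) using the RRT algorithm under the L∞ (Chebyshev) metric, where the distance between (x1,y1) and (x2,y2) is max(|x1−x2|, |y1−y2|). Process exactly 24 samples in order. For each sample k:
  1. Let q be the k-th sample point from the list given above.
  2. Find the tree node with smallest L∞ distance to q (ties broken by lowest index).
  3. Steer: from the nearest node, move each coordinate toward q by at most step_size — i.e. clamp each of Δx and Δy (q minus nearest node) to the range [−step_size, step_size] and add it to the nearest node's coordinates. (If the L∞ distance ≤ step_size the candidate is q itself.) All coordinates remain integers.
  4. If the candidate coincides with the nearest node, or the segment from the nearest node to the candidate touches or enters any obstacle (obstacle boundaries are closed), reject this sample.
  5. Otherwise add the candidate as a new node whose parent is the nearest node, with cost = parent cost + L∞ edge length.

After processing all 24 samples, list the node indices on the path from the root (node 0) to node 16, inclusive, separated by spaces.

Path: 0 1 2 4 5 7 9 16

1. q=(2,15) nearest=0 d=15 new=(2,2) → add node 1 parent=0 cost=2
2. q=(2,21) nearest=1 d=19 new=(2,4) → add node 2 parent=1 cost=4
3. q=(32,13) nearest=1 d=30 new=(4,4) → add node 3 parent=1 cost=4
4. q=(5,25) nearest=2 d=21 new=(4,6) → add node 4 parent=2 cost=6
5. q=(12,17) nearest=4 d=11 new=(6,8) → add node 5 parent=4 cost=8
6. q=(17,4) nearest=5 d=11 new=(8,6) → add node 6 parent=5 cost=10
7. q=(6,22) nearest=5 d=14 new=(6,10) → add node 7 parent=5 cost=10
8. q=(13,5) nearest=6 d=5 new=(10,5) → add node 8 parent=6 cost=12
9. q=(2,26) nearest=7 d=16 new=(4,12) → add node 9 parent=7 cost=12
10. q=(4,8) nearest=4 d=2 new=(4,8) → add node 10 parent=4 cost=8
11. q=(31,5) nearest=8 d=21 new=(12,5) → add node 11 parent=8 cost=14
12. q=(26,13) nearest=11 d=14 new=(14,7) → add node 12 parent=11 cost=16
13. q=(5,25) nearest=9 d=13 new=(5,14) → add node 13 parent=9 cost=14
14. q=(23,5) nearest=12 d=9 new=(16,5) → add node 14 parent=12 cost=18
15. q=(17,20) nearest=7 d=11 new=(8,12) → add node 15 parent=7 cost=12
16. q=(5,12) nearest=9 d=1 new=(5,12) → add node 16 parent=9 cost=13
17. q=(6,19) nearest=13 d=5 new=(6,16) → blocked by [6,9]×[15,20], reject
18. q=(32,24) nearest=12 d=18 new=(16,9) → blocked by [11,18]×[9,12], reject
19. q=(31,27) nearest=12 d=20 new=(16,9) → blocked by [11,18]×[9,12], reject
20. q=(8,21) nearest=13 d=7 new=(7,16) → blocked by [6,9]×[15,20], reject
21. q=(29,21) nearest=12 d=15 new=(16,9) → blocked by [11,18]×[9,12], reject
22. q=(28,2) nearest=14 d=12 new=(18,3) → add node 17 parent=14 cost=20
23. q=(4,0) nearest=1 d=2 new=(4,0) → add node 18 parent=1 cost=4
24. q=(14,18) nearest=15 d=6 new=(10,14) → add node 19 parent=15 cost=14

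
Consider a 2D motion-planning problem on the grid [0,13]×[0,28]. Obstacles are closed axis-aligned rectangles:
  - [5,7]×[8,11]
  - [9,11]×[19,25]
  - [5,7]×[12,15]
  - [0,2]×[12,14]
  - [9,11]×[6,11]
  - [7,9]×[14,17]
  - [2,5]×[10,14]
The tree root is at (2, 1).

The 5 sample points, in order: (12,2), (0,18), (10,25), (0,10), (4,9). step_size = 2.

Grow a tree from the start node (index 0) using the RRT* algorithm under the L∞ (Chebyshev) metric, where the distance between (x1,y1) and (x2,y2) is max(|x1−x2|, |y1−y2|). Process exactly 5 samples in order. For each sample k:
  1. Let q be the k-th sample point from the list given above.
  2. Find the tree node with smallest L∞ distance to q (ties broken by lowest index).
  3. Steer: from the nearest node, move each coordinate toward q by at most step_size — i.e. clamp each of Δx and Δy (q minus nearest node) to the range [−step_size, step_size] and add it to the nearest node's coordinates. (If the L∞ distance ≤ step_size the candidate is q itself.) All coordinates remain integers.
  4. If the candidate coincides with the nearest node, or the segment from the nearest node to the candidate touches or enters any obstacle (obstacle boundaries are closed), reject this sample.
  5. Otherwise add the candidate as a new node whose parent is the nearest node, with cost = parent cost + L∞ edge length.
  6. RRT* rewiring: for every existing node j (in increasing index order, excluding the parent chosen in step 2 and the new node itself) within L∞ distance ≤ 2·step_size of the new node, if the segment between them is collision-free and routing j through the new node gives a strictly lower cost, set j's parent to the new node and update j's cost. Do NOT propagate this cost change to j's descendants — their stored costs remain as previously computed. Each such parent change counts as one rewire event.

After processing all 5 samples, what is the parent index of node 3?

Parent of node 3: 2

1. q=(12,2) nearest=0 d=10 new=(4,2) → add node 1 parent=0 cost=2
2. q=(0,18) nearest=1 d=16 new=(2,4) → add node 2 parent=1 cost=4
3. q=(10,25) nearest=2 d=21 new=(4,6) → add node 3 parent=2 cost=6
4. q=(0,10) nearest=3 d=4 new=(2,8) → add node 4 parent=3 cost=8
5. q=(4,9) nearest=4 d=2 new=(4,9) → add node 5 parent=4 cost=10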